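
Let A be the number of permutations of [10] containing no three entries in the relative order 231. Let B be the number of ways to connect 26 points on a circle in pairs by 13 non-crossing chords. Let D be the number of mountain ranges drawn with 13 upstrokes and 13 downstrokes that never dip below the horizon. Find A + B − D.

Permutations of [n] avoiding any single length-3 pattern are counted by C_n; here n = 10. So A = C_10 = 16796.
Non-crossing perfect matchings of 2n points on a circle are counted by C_n; with 26 points, n = 13. So B = C_13 = 742900.
Paths of 13 up- and 13 down-steps that never dip below the axis are Dyck paths; their count is C_13. So D = C_13 = 742900.
A + B − D = 16796 + 742900 − 742900 = 16796.

16796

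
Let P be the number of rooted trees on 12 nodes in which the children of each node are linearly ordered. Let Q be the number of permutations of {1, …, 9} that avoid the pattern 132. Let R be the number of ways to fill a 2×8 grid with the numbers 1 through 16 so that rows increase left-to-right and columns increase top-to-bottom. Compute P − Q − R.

52494

A rooted plane tree on 12 nodes has 11 edges, and such trees are counted by C_11. So P = C_11 = 58786.
Permutations of [n] avoiding any single length-3 pattern are counted by C_n; here n = 9. So Q = C_9 = 4862.
Standard Young tableaux of shape 2×n are counted by C_n; here n = 8. So R = C_8 = 1430.
P − Q − R = 58786 − 4862 − 1430 = 52494.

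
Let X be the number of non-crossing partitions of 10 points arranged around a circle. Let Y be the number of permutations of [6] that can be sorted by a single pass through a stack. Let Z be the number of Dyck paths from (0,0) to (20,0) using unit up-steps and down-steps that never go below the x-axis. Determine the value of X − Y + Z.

Non-crossing partitions of an n-element set are counted by C_n; here n = 10. So X = C_10 = 16796.
By Knuth's characterisation, the stack-sortable permutations of length 6 are the 231-avoiders, numbering C_6. So Y = C_6 = 132.
Paths of 10 up- and 10 down-steps that never dip below the axis are Dyck paths; their count is C_10. So Z = C_10 = 16796.
X − Y + Z = 16796 − 132 + 16796 = 33460.

33460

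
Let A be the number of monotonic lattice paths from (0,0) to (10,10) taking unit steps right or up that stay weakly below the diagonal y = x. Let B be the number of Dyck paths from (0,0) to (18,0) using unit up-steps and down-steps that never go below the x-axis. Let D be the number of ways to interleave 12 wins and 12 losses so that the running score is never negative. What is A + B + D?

229670

Monotone paths in an n×n grid that stay weakly below the diagonal are counted by C_n; here n = 10. So A = C_10 = 16796.
Dyck paths of semilength n (length 2n) are counted by C_n; here n = 9. So B = C_9 = 4862.
Ballot sequences with n votes each where one side never trails are Dyck words, counted by C_n; here n = 12. So D = C_12 = 208012.
A + B + D = 16796 + 4862 + 208012 = 229670.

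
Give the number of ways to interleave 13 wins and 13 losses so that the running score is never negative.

Reading a vote for the leader as '(' and for the other as ')' turns such a sequence into a balanced string of 13 pairs, so the count is C_13.
C_13 = C_12 · 2(2·12+1)/(12+2) = 208012 · 50/14 = 742900.

742900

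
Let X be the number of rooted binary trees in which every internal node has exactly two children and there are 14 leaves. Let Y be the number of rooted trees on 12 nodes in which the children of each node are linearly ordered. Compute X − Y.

684114

A full binary tree with L leaves has L−1 internal nodes and is counted by C_{L−1}; L = 14 gives C_13. So X = C_13 = 742900.
Rooted ordered (plane) trees on m nodes have m−1 edges and are counted by C_{m−1}; m = 12 gives C_11. So Y = C_11 = 58786.
X − Y = 742900 − 58786 = 684114.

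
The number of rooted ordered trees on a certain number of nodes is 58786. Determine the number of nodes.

12

Rooted ordered trees on m nodes are counted by C_{m−1}; 58786 = C_11.
So the index is 11, and the number of nodes is 11 + 1 = 12.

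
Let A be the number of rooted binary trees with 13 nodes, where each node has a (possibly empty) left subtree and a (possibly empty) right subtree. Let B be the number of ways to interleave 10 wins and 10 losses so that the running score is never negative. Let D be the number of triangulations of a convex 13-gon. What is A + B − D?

There are C_n binary search tree shapes on n keys; with n = 13 that is C_13. So A = C_13 = 742900.
Reading a vote for the leader as '(' and for the other as ')' turns such a sequence into a balanced string of 10 pairs, so the count is C_10. So B = C_10 = 16796.
The number of triangulations of a 13-gon is the Catalan number C_11 (index = sides − 2). So D = C_11 = 58786.
A + B − D = 742900 + 16796 − 58786 = 700910.

700910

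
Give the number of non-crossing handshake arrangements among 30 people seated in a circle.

With 30 = 2·15 people, non-crossing handshake pairings are non-crossing perfect matchings on a circle, counted by C_15.
C_15 = C(30,15)/16 = 155117520/16 = 9694845.

9694845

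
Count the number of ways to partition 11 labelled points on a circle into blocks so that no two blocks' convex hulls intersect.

The non-crossing partitions of [11] form a lattice of size C_11.
C_11 = C(22,11)/12 = 705432/12 = 58786.

58786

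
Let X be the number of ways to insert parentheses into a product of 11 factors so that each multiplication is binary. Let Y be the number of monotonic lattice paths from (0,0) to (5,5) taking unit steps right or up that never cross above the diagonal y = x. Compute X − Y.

16754

Parenthesizations of m factors correspond to full binary trees with m leaves, counted by C_{m−1}; m = 11 gives C_10. So X = C_10 = 16796.
Sub-diagonal monotone paths from (0,0) to (5,5) biject with Dyck paths of semilength 5, giving C_5. So Y = C_5 = 42.
X − Y = 16796 − 42 = 16754.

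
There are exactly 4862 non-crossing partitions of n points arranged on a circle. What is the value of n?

9

Non-crossing partitions of [n] are counted by C_n. Since C_9 = 4862, the index is 9.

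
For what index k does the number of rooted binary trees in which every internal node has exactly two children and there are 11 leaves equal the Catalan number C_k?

10

A full binary tree with L leaves has L−1 internal nodes and is counted by C_{L−1}; L = 11 gives C_10.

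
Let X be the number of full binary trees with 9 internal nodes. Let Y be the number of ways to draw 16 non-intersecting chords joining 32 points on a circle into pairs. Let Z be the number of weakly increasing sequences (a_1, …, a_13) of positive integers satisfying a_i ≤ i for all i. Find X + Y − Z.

Full binary trees with n internal nodes are counted by C_n; here n = 9. So X = C_9 = 4862.
Non-crossing perfect matchings of 2n points on a circle are counted by C_n; with 32 points, n = 16. So Y = C_16 = 35357670.
Weakly increasing sequences with a_i ≤ i biject with Dyck paths of semilength 13, so there are C_13. So Z = C_13 = 742900.
X + Y − Z = 4862 + 35357670 − 742900 = 34619632.

34619632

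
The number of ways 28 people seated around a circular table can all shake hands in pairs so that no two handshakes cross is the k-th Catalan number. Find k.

14

Non-crossing handshake pairings of 2n people are counted by C_n; 28 people gives n = 14.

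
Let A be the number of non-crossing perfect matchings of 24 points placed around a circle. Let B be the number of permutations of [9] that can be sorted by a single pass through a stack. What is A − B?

203150

Non-crossing perfect matchings of 2n points on a circle are counted by C_n; with 24 points, n = 12. So A = C_12 = 208012.
By Knuth's characterisation, the stack-sortable permutations of length 9 are the 231-avoiders, numbering C_9. So B = C_9 = 4862.
A − B = 208012 − 4862 = 203150.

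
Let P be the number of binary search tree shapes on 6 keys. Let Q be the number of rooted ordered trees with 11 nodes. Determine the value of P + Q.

There are C_n binary search tree shapes on n keys; with n = 6 that is C_6. So P = C_6 = 132.
A rooted plane tree on 11 nodes has 10 edges, and such trees are counted by C_10. So Q = C_10 = 16796.
P + Q = 132 + 16796 = 16928.

16928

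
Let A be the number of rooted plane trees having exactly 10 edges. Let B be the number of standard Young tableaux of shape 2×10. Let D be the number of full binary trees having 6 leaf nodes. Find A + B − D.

33550

A rooted plane tree with 10 edges has 11 nodes, and the count is C_10. So A = C_10 = 16796.
Standard Young tableaux of shape 2×n are counted by C_n; here n = 10. So B = C_10 = 16796.
Full binary trees with 6 leaves have 6−1 = 5 internal nodes, so there are C_5 of them. So D = C_5 = 42.
A + B − D = 16796 + 16796 − 42 = 33550.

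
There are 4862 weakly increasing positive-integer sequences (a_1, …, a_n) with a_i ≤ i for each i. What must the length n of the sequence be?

Such sub-staircase sequences of length n are counted by C_n; 4862 = C_9.

9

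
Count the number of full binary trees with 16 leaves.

9694845

Full binary trees with 16 leaves have 16−1 = 15 internal nodes, so there are C_15 of them.
C_15 = C(30,15)/16 = 155117520/16 = 9694845.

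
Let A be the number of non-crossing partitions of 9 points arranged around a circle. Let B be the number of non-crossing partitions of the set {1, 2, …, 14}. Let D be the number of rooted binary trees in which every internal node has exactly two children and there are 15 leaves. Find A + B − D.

4862

Non-crossing partitions of an n-element set are counted by C_n; here n = 9. So A = C_9 = 4862.
Non-crossing partitions of an n-element set are counted by C_n; here n = 14. So B = C_14 = 2674440.
A full binary tree with L leaves has L−1 internal nodes and is counted by C_{L−1}; L = 15 gives C_14. So D = C_14 = 2674440.
A + B − D = 4862 + 2674440 − 2674440 = 4862.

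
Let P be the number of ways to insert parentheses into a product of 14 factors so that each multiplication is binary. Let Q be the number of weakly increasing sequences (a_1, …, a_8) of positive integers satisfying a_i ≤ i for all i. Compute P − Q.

741470

Parenthesizations of m factors correspond to full binary trees with m leaves, counted by C_{m−1}; m = 14 gives C_13. So P = C_13 = 742900.
Such sub-staircase sequences of length n are counted by C_n; here n = 8. So Q = C_8 = 1430.
P − Q = 742900 − 1430 = 741470.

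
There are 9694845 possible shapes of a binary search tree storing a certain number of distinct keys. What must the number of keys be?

15

Binary search tree shapes on n keys are counted by C_n. The Catalan number equal to 9694845 is C_15.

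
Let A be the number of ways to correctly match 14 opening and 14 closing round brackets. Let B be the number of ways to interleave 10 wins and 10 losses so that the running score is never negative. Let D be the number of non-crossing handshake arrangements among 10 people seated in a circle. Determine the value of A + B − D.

2691194

Balanced strings of n pairs of brackets are counted by C_n; here n = 14. So A = C_14 = 2674440.
Ballot sequences with n votes each where one side never trails are Dyck words, counted by C_n; here n = 10. So B = C_10 = 16796.
Non-crossing handshake pairings of 2n people are counted by C_n; 10 people gives n = 5. So D = C_5 = 42.
A + B − D = 2674440 + 16796 − 42 = 2691194.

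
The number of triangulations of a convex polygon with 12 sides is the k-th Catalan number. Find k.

10

Triangulations of a convex m-gon are counted by C_{m−2}; with m = 12 this is C_10.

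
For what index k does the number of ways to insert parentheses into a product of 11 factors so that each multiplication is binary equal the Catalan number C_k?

Parenthesizations of m factors correspond to full binary trees with m leaves, counted by C_{m−1}; m = 11 gives C_10.

10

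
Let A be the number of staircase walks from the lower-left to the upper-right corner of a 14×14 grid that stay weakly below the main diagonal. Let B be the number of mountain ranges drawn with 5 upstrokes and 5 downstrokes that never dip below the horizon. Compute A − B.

2674398

Monotone paths in an n×n grid that stay weakly below the diagonal are counted by C_n; here n = 14. So A = C_14 = 2674440.
Dyck paths of semilength n (length 2n) are counted by C_n; here n = 5. So B = C_5 = 42.
A − B = 2674440 − 42 = 2674398.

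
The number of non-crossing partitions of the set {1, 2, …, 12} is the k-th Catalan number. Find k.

The non-crossing partitions of [12] form a lattice of size C_12.

12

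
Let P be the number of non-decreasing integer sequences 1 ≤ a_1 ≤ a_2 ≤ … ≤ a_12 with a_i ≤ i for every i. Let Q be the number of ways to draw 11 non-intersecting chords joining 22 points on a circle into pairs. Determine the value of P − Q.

Such sub-staircase sequences of length n are counted by C_n; here n = 12. So P = C_12 = 208012.
Non-crossing perfect matchings of 2n points on a circle are counted by C_n; with 22 points, n = 11. So Q = C_11 = 58786.
P − Q = 208012 − 58786 = 149226.

149226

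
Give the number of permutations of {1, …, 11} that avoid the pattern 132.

58786

Permutations of [n] avoiding any single length-3 pattern are counted by C_n; here n = 11.
C_11 = C(22,11)/12 = 705432/12 = 58786.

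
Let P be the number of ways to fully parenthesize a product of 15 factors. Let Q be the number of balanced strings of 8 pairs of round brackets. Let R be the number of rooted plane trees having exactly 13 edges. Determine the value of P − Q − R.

Parenthesizations of m factors correspond to full binary trees with m leaves, counted by C_{m−1}; m = 15 gives C_14. So P = C_14 = 2674440.
Balanced strings of n pairs of brackets are counted by C_n; here n = 8. So Q = C_8 = 1430.
Rooted ordered trees with n edges are counted by C_n; here n = 13. So R = C_13 = 742900.
P − Q − R = 2674440 − 1430 − 742900 = 1930110.

1930110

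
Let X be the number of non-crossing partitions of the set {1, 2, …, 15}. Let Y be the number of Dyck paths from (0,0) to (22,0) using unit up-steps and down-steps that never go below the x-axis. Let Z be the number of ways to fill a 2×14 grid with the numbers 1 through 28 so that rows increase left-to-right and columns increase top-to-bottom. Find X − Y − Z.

6961619

The non-crossing partitions of [15] form a lattice of size C_15. So X = C_15 = 9694845.
Paths of 11 up- and 11 down-steps that never dip below the axis are Dyck paths; their count is C_11. So Y = C_11 = 58786.
Standard Young tableaux of shape 2×n are counted by C_n; here n = 14. So Z = C_14 = 2674440.
X − Y − Z = 9694845 − 58786 − 2674440 = 6961619.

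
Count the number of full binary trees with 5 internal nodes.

The number of full binary trees on 5 internal nodes is the Catalan number C_5.
C_5 = 42.

42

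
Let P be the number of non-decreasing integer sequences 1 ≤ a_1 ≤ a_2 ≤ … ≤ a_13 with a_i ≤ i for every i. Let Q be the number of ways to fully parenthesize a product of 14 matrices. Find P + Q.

Such sub-staircase sequences of length n are counted by C_n; here n = 13. So P = C_13 = 742900.
Parenthesizations of m factors correspond to full binary trees with m leaves, counted by C_{m−1}; m = 14 gives C_13. So Q = C_13 = 742900.
P + Q = 742900 + 742900 = 1485800.

1485800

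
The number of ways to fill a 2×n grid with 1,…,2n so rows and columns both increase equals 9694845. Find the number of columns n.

Standard Young tableaux of shape 2×n are counted by C_n, and C_15 = 9694845.

15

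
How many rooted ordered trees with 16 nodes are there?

9694845

A rooted plane tree on 16 nodes has 15 edges, and such trees are counted by C_15.
C_15 = 9694845.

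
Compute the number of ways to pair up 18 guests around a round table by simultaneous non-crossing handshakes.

With 18 = 2·9 people, non-crossing handshake pairings are non-crossing perfect matchings on a circle, counted by C_9.
C_9 = C_8 · 2(2·8+1)/(8+2) = 1430 · 34/10 = 4862.

4862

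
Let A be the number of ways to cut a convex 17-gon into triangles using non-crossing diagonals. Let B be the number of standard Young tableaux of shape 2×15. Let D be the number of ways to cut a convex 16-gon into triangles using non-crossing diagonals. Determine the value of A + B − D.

16715250

The number of triangulations of a 17-gon is the Catalan number C_15 (index = sides − 2). So A = C_15 = 9694845.
By the hook-length formula (or a Dyck-path bijection), SYT of shape 2×15 number C_15. So B = C_15 = 9694845.
A convex 16-gon is triangulated into 14 triangles, and the number of such triangulations is the Catalan number C_{16−2} = C_14. So D = C_14 = 2674440.
A + B − D = 9694845 + 9694845 − 2674440 = 16715250.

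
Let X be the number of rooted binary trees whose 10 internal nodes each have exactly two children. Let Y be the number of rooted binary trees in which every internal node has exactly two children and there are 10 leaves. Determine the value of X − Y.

The number of full binary trees on 10 internal nodes is the Catalan number C_10. So X = C_10 = 16796.
A full binary tree with L leaves has L−1 internal nodes and is counted by C_{L−1}; L = 10 gives C_9. So Y = C_9 = 4862.
X − Y = 16796 − 4862 = 11934.

11934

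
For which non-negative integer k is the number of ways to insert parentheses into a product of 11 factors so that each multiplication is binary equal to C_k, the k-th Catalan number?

10

Ways to associate a product of 11 factors correspond to binary trees on 11 leaves, so the count is C_10.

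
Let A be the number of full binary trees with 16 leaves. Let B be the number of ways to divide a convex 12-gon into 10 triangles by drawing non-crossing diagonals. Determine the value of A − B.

A full binary tree with L leaves has L−1 internal nodes and is counted by C_{L−1}; L = 16 gives C_15. So A = C_15 = 9694845.
Triangulations of a convex m-gon are counted by C_{m−2}; with m = 12 this is C_10. So B = C_10 = 16796.
A − B = 9694845 − 16796 = 9678049.

9678049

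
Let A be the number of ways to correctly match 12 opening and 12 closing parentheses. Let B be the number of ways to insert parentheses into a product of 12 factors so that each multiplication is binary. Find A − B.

149226

A balanced arrangement of 12 bracket pairs is a Dyck word of semilength 12, so the count is C_12. So A = C_12 = 208012.
Parenthesizations of m factors correspond to full binary trees with m leaves, counted by C_{m−1}; m = 12 gives C_11. So B = C_11 = 58786.
A − B = 208012 − 58786 = 149226.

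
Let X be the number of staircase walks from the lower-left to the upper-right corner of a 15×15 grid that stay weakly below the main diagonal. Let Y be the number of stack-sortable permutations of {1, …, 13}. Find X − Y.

8951945

Monotone paths in an n×n grid that stay weakly below the diagonal are counted by C_n; here n = 15. So X = C_15 = 9694845.
By Knuth's characterisation, the stack-sortable permutations of length 13 are the 231-avoiders, numbering C_13. So Y = C_13 = 742900.
X − Y = 9694845 − 742900 = 8951945.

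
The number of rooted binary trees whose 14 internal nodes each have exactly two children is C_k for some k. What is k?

The number of full binary trees on 14 internal nodes is the Catalan number C_14.

14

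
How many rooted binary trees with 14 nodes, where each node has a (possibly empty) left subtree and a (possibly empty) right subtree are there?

There are C_n binary search tree shapes on n keys; with n = 14 that is C_14.
C_14 = C(28,14)/15 = 40116600/15 = 2674440.

2674440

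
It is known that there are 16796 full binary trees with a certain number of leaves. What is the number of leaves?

Full binary trees with L leaves are counted by C_{L−1}; 16796 = C_10.
So the index is 10, and the number of leaves is 10 + 1 = 11.

11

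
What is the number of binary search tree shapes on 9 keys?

There are C_n binary search tree shapes on n keys; with n = 9 that is C_9.
C_9 = C(18,9)/10 = 48620/10 = 4862.

4862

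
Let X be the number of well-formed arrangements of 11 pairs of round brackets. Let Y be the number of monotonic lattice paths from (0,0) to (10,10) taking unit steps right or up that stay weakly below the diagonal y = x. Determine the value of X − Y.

A balanced arrangement of 11 bracket pairs is a Dyck word of semilength 11, so the count is C_11. So X = C_11 = 58786.
Monotone paths in an n×n grid that stay weakly below the diagonal are counted by C_n; here n = 10. So Y = C_10 = 16796.
X − Y = 58786 − 16796 = 41990.

41990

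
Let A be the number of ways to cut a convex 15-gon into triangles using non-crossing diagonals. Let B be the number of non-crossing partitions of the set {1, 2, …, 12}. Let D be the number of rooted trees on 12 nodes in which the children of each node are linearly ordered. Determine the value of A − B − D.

A convex 15-gon is triangulated into 13 triangles, and the number of such triangulations is the Catalan number C_{15−2} = C_13. So A = C_13 = 742900.
Non-crossing partitions of an n-element set are counted by C_n; here n = 12. So B = C_12 = 208012.
Rooted ordered (plane) trees on m nodes have m−1 edges and are counted by C_{m−1}; m = 12 gives C_11. So D = C_11 = 58786.
A − B − D = 742900 − 208012 − 58786 = 476102.

476102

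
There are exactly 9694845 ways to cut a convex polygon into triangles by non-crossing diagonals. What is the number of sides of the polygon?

17

Triangulations of a convex m-gon are counted by C_{m−2}, and C_15 = 9694845.
So m − 2 = 15, giving m = 17 sides.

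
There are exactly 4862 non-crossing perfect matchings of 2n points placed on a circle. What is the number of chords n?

9

Non-crossing pairings of 2n points on a circle are counted by C_n. The Catalan number equal to 4862 is C_9.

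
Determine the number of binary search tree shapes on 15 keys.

9694845

There are C_n binary search tree shapes on n keys; with n = 15 that is C_15.
C_15 = 9694845.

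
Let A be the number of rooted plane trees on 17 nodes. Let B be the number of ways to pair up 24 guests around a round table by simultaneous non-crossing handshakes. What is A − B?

35149658

A rooted plane tree on 17 nodes has 16 edges, and such trees are counted by C_16. So A = C_16 = 35357670.
With 24 = 2·12 people, non-crossing handshake pairings are non-crossing perfect matchings on a circle, counted by C_12. So B = C_12 = 208012.
A − B = 35357670 − 208012 = 35149658.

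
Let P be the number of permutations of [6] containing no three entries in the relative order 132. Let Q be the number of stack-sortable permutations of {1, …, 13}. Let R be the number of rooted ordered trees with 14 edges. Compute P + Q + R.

Permutations of [n] avoiding any single length-3 pattern are counted by C_n; here n = 6. So P = C_6 = 132.
Stack-sortable permutations are exactly the 231-avoiding ones, counted by C_n; here n = 13. So Q = C_13 = 742900.
Rooted ordered trees with n edges are counted by C_n; here n = 14. So R = C_14 = 2674440.
P + Q + R = 132 + 742900 + 2674440 = 3417472.

3417472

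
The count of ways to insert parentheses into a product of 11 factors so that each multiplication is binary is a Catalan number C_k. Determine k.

10

Parenthesizations of m factors correspond to full binary trees with m leaves, counted by C_{m−1}; m = 11 gives C_10.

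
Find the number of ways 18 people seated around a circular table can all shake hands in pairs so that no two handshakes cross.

Non-crossing handshake pairings of 2n people are counted by C_n; 18 people gives n = 9.
C_9 = 4862.

4862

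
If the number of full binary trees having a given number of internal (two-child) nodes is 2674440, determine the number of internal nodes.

14

Full binary trees with n internal nodes are counted by C_n; 2674440 = C_14.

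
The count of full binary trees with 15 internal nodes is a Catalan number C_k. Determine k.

15

Full binary trees with n internal nodes are counted by C_n; here n = 15.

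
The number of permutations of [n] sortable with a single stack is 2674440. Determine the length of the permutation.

14

Stack-sortable permutations of [n] are counted by C_n. Since C_14 = 2674440, the index is 14.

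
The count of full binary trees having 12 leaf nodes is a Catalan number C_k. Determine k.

11

A full binary tree with L leaves has L−1 internal nodes and is counted by C_{L−1}; L = 12 gives C_11.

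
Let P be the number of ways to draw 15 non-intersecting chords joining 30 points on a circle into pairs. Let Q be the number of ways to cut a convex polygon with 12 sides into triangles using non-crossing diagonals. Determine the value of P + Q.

Pairing 30 circle points by 15 non-crossing chords gives C_15 matchings. So P = C_15 = 9694845.
Triangulations of a convex m-gon are counted by C_{m−2}; with m = 12 this is C_10. So Q = C_10 = 16796.
P + Q = 9694845 + 16796 = 9711641.

9711641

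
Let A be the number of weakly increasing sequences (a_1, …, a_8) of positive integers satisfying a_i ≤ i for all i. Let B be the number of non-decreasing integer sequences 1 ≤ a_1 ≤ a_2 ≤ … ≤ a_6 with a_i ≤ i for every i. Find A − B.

1298

Such sub-staircase sequences of length n are counted by C_n; here n = 8. So A = C_8 = 1430.
Such sub-staircase sequences of length n are counted by C_n; here n = 6. So B = C_6 = 132.
A − B = 1430 − 132 = 1298.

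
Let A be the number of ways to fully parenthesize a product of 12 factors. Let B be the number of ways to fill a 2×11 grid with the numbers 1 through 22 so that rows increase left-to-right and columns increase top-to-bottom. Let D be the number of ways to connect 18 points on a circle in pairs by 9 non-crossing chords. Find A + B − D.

Bracketing 12 factors into binary products is counted by C_{12−1} = C_11. So A = C_11 = 58786.
By the hook-length formula (or a Dyck-path bijection), SYT of shape 2×11 number C_11. So B = C_11 = 58786.
Non-crossing perfect matchings of 2n points on a circle are counted by C_n; with 18 points, n = 9. So D = C_9 = 4862.
A + B − D = 58786 + 58786 − 4862 = 112710.

112710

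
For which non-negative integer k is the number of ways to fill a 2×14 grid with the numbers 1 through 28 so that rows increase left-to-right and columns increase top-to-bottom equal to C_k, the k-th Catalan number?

By the hook-length formula (or a Dyck-path bijection), SYT of shape 2×14 number C_14.

14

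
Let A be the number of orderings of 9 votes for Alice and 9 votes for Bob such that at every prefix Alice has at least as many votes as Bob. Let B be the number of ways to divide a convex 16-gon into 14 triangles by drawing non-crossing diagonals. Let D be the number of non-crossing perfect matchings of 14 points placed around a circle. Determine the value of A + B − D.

Ballot sequences with n votes each where one side never trails are Dyck words, counted by C_n; here n = 9. So A = C_9 = 4862.
The number of triangulations of a 16-gon is the Catalan number C_14 (index = sides − 2). So B = C_14 = 2674440.
Non-crossing perfect matchings of 2n points on a circle are counted by C_n; with 14 points, n = 7. So D = C_7 = 429.
A + B − D = 4862 + 2674440 − 429 = 2678873.

2678873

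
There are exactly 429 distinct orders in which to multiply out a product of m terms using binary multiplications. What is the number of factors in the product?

Parenthesizations of m factors are counted by C_{m−1}; 429 = C_7.
So the index is 7, and the number of factors is 7 + 1 = 8.

8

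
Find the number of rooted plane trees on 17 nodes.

35357670

A rooted plane tree on 17 nodes has 16 edges, and such trees are counted by C_16.
C_16 = C_15 · 2(2·15+1)/(15+2) = 9694845 · 62/17 = 35357670.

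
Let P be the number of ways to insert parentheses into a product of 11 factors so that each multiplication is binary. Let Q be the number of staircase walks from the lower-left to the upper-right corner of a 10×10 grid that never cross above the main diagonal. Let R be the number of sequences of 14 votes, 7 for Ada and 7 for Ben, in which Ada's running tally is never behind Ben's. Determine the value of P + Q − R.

33163

Parenthesizations of m factors correspond to full binary trees with m leaves, counted by C_{m−1}; m = 11 gives C_10. So P = C_10 = 16796.
Sub-diagonal monotone paths from (0,0) to (10,10) biject with Dyck paths of semilength 10, giving C_10. So Q = C_10 = 16796.
Ballot sequences with n votes each where one side never trails are Dyck words, counted by C_n; here n = 7. So R = C_7 = 429.
P + Q − R = 16796 + 16796 − 429 = 33163.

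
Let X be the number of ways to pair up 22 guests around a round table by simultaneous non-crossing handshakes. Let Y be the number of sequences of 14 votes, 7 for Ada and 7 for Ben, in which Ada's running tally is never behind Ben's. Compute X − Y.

Non-crossing handshake pairings of 2n people are counted by C_n; 22 people gives n = 11. So X = C_11 = 58786.
Reading a vote for the leader as '(' and for the other as ')' turns such a sequence into a balanced string of 7 pairs, so the count is C_7. So Y = C_7 = 429.
X − Y = 58786 − 429 = 58357.

58357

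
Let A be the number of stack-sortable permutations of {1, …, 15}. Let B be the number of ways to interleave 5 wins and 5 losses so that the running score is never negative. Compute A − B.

By Knuth's characterisation, the stack-sortable permutations of length 15 are the 231-avoiders, numbering C_15. So A = C_15 = 9694845.
Ballot sequences with n votes each where one side never trails are Dyck words, counted by C_n; here n = 5. So B = C_5 = 42.
A − B = 9694845 − 42 = 9694803.

9694803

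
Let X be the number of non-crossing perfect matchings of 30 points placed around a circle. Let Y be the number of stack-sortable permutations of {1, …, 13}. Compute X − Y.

8951945

Pairing 30 circle points by 15 non-crossing chords gives C_15 matchings. So X = C_15 = 9694845.
Stack-sortable permutations are exactly the 231-avoiding ones, counted by C_n; here n = 13. So Y = C_13 = 742900.
X − Y = 9694845 − 742900 = 8951945.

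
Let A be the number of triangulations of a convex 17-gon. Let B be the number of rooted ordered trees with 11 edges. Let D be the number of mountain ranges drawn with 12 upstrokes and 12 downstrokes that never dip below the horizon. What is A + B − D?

Triangulations of a convex m-gon are counted by C_{m−2}; with m = 17 this is C_15. So A = C_15 = 9694845.
Rooted ordered trees with n edges are counted by C_n; here n = 11. So B = C_11 = 58786.
Paths of 12 up- and 12 down-steps that never dip below the axis are Dyck paths; their count is C_12. So D = C_12 = 208012.
A + B − D = 9694845 + 58786 − 208012 = 9545619.

9545619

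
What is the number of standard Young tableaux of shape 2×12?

208012

Standard Young tableaux of shape 2×n are counted by C_n; here n = 12.
C_12 = C(24,12)/13 = 2704156/13 = 208012.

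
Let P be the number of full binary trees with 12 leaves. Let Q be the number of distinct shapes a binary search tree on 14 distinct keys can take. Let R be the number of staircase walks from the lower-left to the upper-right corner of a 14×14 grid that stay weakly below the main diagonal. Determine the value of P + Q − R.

A full binary tree with L leaves has L−1 internal nodes and is counted by C_{L−1}; L = 12 gives C_11. So P = C_11 = 58786.
There are C_n binary search tree shapes on n keys; with n = 14 that is C_14. So Q = C_14 = 2674440.
Monotone paths in an n×n grid that stay weakly below the diagonal are counted by C_n; here n = 14. So R = C_14 = 2674440.
P + Q − R = 58786 + 2674440 − 2674440 = 58786.

58786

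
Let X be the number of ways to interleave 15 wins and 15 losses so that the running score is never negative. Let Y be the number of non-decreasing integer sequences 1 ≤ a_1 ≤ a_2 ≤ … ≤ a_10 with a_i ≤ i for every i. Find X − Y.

9678049

Reading a vote for the leader as '(' and for the other as ')' turns such a sequence into a balanced string of 15 pairs, so the count is C_15. So X = C_15 = 9694845.
Weakly increasing sequences with a_i ≤ i biject with Dyck paths of semilength 10, so there are C_10. So Y = C_10 = 16796.
X − Y = 9694845 − 16796 = 9678049.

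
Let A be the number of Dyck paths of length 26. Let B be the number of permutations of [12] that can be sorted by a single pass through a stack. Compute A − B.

534888

Paths of 13 up- and 13 down-steps that never dip below the axis are Dyck paths; their count is C_13. So A = C_13 = 742900.
By Knuth's characterisation, the stack-sortable permutations of length 12 are the 231-avoiders, numbering C_12. So B = C_12 = 208012.
A − B = 742900 − 208012 = 534888.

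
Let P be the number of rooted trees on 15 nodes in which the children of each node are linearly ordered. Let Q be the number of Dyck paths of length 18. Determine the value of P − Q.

2669578

Rooted ordered (plane) trees on m nodes have m−1 edges and are counted by C_{m−1}; m = 15 gives C_14. So P = C_14 = 2674440.
Dyck paths of semilength n (length 2n) are counted by C_n; here n = 9. So Q = C_9 = 4862.
P − Q = 2674440 − 4862 = 2669578.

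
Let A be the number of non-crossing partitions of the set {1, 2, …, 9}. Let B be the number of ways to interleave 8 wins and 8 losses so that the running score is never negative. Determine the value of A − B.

Non-crossing partitions of an n-element set are counted by C_n; here n = 9. So A = C_9 = 4862.
Ballot sequences with n votes each where one side never trails are Dyck words, counted by C_n; here n = 8. So B = C_8 = 1430.
A − B = 4862 − 1430 = 3432.

3432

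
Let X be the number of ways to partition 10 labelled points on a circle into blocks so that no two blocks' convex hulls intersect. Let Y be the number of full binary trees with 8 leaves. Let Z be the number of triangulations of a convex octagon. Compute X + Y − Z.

17093

The non-crossing partitions of [10] form a lattice of size C_10. So X = C_10 = 16796.
Full binary trees with 8 leaves have 8−1 = 7 internal nodes, so there are C_7 of them. So Y = C_7 = 429.
Triangulations of a convex m-gon are counted by C_{m−2}; with m = 8 this is C_6. So Z = C_6 = 132.
X + Y − Z = 16796 + 429 − 132 = 17093.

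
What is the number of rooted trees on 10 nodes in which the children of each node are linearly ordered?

A rooted plane tree on 10 nodes has 9 edges, and such trees are counted by C_9.
C_9 = C(18,9)/10 = 48620/10 = 4862.

4862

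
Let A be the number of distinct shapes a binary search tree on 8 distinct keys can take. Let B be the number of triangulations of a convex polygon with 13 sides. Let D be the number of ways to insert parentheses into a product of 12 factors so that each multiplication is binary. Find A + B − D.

1430

Rooted binary trees with 8 nodes (each child slot possibly empty) number C_8. So A = C_8 = 1430.
A convex 13-gon is triangulated into 11 triangles, and the number of such triangulations is the Catalan number C_{13−2} = C_11. So B = C_11 = 58786.
Bracketing 12 factors into binary products is counted by C_{12−1} = C_11. So D = C_11 = 58786.
A + B − D = 1430 + 58786 − 58786 = 1430.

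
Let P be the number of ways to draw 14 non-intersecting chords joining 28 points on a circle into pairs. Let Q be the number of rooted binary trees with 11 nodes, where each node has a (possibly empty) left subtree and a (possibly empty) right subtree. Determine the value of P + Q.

2733226

Non-crossing perfect matchings of 2n points on a circle are counted by C_n; with 28 points, n = 14. So P = C_14 = 2674440.
There are C_n binary search tree shapes on n keys; with n = 11 that is C_11. So Q = C_11 = 58786.
P + Q = 2674440 + 58786 = 2733226.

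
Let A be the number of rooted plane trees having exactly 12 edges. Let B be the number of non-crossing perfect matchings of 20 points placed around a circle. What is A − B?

Rooted ordered trees with n edges are counted by C_n; here n = 12. So A = C_12 = 208012.
Non-crossing perfect matchings of 2n points on a circle are counted by C_n; with 20 points, n = 10. So B = C_10 = 16796.
A − B = 208012 − 16796 = 191216.

191216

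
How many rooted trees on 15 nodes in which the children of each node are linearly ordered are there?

Rooted ordered (plane) trees on m nodes have m−1 edges and are counted by C_{m−1}; m = 15 gives C_14.
C_14 = C_13 · 2(2·13+1)/(13+2) = 742900 · 54/15 = 2674440.

2674440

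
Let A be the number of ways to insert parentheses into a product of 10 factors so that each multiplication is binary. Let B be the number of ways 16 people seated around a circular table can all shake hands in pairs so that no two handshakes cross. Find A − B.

Bracketing 10 factors into binary products is counted by C_{10−1} = C_9. So A = C_9 = 4862.
Non-crossing handshake pairings of 2n people are counted by C_n; 16 people gives n = 8. So B = C_8 = 1430.
A − B = 4862 − 1430 = 3432.

3432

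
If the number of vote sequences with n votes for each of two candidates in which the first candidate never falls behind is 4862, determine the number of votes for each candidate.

Such ballot sequences with n votes each are counted by C_n. The Catalan number equal to 4862 is C_9.

9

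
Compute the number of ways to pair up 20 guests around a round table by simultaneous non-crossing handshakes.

16796

With 20 = 2·10 people, non-crossing handshake pairings are non-crossing perfect matchings on a circle, counted by C_10.
C_10 = C(20,10)/11 = 184756/11 = 16796.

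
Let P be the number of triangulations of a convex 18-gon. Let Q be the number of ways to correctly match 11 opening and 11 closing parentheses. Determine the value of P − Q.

35298884

The number of triangulations of an 18-gon is the Catalan number C_16 (index = sides − 2). So P = C_16 = 35357670.
With 11 pairs the number of balanced bracket strings is the Catalan number C_11. So Q = C_11 = 58786.
P − Q = 35357670 − 58786 = 35298884.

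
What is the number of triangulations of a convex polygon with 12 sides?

The number of triangulations of a 12-gon is the Catalan number C_10 (index = sides − 2).
C_10 = C(20,10)/11 = 184756/11 = 16796.

16796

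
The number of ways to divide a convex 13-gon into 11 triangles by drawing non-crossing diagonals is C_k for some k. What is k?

Triangulations of a convex m-gon are counted by C_{m−2}; with m = 13 this is C_11.

11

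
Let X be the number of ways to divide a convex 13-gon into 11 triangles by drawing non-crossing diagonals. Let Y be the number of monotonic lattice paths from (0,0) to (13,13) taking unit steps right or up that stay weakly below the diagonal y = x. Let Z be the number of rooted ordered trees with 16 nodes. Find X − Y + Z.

A convex 13-gon is triangulated into 11 triangles, and the number of such triangulations is the Catalan number C_{13−2} = C_11. So X = C_11 = 58786.
Monotone paths in an n×n grid that stay weakly below the diagonal are counted by C_n; here n = 13. So Y = C_13 = 742900.
A rooted plane tree on 16 nodes has 15 edges, and such trees are counted by C_15. So Z = C_15 = 9694845.
X − Y + Z = 58786 − 742900 + 9694845 = 9010731.

9010731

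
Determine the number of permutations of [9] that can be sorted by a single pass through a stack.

4862

Stack-sortable permutations are exactly the 231-avoiding ones, counted by C_n; here n = 9.
C_9 = C(18,9)/10 = 48620/10 = 4862.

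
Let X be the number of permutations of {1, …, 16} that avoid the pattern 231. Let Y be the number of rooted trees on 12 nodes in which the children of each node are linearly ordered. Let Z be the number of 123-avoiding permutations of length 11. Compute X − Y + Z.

35357670

For any fixed pattern of length 3, the pattern-avoiding permutations of [16] number C_16. So X = C_16 = 35357670.
Rooted ordered (plane) trees on m nodes have m−1 edges and are counted by C_{m−1}; m = 12 gives C_11. So Y = C_11 = 58786.
For any fixed pattern of length 3, the pattern-avoiding permutations of [11] number C_11. So Z = C_11 = 58786.
X − Y + Z = 35357670 − 58786 + 58786 = 35357670.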